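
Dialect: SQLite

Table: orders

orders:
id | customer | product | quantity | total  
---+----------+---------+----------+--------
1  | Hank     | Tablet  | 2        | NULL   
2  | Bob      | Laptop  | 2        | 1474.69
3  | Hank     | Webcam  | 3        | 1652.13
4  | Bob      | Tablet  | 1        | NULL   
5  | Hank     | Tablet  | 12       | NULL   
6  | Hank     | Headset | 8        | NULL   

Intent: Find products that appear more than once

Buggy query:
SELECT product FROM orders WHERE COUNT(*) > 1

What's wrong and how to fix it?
Bug: WHERE can't reference COUNT(*); aggregates are computed after WHERE

Fix: Group first, then use HAVING for the count condition

Corrected query:
SELECT product FROM orders GROUP BY product HAVING COUNT(*) > 1

Result:
product
-------
Tablet 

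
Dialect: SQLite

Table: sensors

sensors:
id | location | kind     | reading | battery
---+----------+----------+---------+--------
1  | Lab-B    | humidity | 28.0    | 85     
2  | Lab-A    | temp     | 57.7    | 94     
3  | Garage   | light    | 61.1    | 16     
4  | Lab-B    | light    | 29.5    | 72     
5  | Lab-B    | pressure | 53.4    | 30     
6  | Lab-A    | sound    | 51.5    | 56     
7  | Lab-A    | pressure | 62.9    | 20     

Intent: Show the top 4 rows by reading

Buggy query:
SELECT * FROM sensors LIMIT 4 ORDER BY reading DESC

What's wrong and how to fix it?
Bug: LIMIT must come after ORDER BY

Fix: Sort with ORDER BY, then apply LIMIT

Corrected query:
SELECT * FROM sensors ORDER BY reading DESC LIMIT 4

Result:
id | location | kind     | reading | battery
---+----------+----------+---------+--------
7  | Lab-A    | pressure | 62.9    | 20     
3  | Garage   | light    | 61.1    | 16     
2  | Lab-A    | temp     | 57.7    | 94     
5  | Lab-B    | pressure | 53.4    | 30     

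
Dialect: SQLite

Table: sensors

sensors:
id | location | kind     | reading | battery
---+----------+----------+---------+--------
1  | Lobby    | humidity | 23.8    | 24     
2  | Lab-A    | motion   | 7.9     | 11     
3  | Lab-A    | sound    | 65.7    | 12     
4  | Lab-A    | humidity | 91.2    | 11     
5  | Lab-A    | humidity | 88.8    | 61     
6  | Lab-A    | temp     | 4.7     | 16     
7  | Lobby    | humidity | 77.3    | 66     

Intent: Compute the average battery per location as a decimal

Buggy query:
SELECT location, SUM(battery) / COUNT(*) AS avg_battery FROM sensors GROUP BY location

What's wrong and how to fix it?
Bug: SUM(battery) and COUNT(*) are both integers; the division truncates the fractional part

Fix: Cast one side to REAL so the division keeps the fractional part

Corrected query:
SELECT location, SUM(battery) * 1.0 / COUNT(*) AS avg_battery FROM sensors GROUP BY location

Result:
location | avg_battery
---------+------------
Lab-A    | 22.2       
Lobby    | 45         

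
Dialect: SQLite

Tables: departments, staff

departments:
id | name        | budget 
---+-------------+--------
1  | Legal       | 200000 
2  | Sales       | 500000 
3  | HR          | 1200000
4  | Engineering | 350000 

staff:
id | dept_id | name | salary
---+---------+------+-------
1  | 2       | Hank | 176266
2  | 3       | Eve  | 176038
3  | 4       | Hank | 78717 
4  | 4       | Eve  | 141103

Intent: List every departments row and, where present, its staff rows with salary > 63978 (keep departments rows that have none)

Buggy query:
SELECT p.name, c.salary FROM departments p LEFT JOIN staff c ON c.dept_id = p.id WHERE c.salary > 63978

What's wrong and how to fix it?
Bug: Filtering c.salary in WHERE discards the NULL rows produced by LEFT JOIN, turning it into an inner join

Fix: Put 'c.salary > 63978' in the JOIN's ON clause instead of WHERE

Corrected query:
SELECT p.name, c.salary FROM departments p LEFT JOIN staff c ON c.dept_id = p.id AND c.salary > 63978

Result:
name        | salary
------------+-------
Legal       | NULL  
Sales       | 176266
HR          | 176038
Engineering | 78717 
Engineering | 141103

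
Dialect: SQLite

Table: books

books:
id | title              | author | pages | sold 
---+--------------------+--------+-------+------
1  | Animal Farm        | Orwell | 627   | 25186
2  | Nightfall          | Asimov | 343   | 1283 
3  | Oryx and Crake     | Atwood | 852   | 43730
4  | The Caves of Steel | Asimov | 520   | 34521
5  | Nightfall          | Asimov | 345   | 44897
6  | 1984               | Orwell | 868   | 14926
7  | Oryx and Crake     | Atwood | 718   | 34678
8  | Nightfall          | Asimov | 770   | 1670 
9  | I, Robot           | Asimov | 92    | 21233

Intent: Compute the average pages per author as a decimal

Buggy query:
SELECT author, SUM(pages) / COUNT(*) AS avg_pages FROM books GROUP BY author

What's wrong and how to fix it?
Bug: Both operands are integers, so '/' performs integer division and truncates

Fix: Cast one side to REAL so the division keeps the fractional part

Corrected query:
SELECT author, SUM(pages) * 1.0 / COUNT(*) AS avg_pages FROM books GROUP BY author

Result:
author | avg_pages
-------+----------
Asimov | 414      
Atwood | 785      
Orwell | 747.5    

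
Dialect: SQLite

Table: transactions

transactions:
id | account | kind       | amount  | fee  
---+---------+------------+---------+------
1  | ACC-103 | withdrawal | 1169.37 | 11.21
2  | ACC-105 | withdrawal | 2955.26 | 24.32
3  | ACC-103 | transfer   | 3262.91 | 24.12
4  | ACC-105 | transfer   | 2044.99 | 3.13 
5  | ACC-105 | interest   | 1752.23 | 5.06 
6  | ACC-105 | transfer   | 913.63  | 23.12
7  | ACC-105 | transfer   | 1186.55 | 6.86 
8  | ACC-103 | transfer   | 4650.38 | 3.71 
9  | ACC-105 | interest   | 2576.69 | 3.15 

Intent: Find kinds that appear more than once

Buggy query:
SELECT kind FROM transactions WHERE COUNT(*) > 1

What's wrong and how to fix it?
Bug: WHERE can't reference COUNT(*); aggregates are computed after WHERE

Fix: Group first, then use HAVING for the count condition

Corrected query:
SELECT kind FROM transactions GROUP BY kind HAVING COUNT(*) > 1

Result:
kind      
----------
interest  
transfer  
withdrawal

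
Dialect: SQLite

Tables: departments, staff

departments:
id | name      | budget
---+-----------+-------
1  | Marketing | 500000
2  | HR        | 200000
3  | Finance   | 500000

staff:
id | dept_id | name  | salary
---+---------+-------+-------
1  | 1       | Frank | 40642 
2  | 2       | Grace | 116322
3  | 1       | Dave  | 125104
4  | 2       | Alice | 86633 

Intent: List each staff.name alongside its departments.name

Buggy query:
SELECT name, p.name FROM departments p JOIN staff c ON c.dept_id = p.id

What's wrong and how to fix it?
Bug: Both tables have a 'name' column; the unqualified reference is ambiguous

Fix: Qualify the column with its table alias (c.name)

Corrected query:
SELECT c.name, p.name FROM departments p JOIN staff c ON c.dept_id = p.id

Result:
name  | name     
------+----------
Frank | Marketing
Grace | HR       
Dave  | Marketing
Alice | HR       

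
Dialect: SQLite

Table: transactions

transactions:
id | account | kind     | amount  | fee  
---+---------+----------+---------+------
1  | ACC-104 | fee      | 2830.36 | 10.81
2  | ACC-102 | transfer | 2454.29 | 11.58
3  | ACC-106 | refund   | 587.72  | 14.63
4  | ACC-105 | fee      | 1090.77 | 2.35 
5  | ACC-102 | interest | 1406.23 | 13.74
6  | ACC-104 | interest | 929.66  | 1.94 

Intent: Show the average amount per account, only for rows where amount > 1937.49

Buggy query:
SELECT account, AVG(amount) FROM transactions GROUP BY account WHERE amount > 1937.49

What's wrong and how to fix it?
Bug: Row-level WHERE must come before GROUP BY in the clause order

Fix: Place WHERE between FROM and GROUP BY

Corrected query:
SELECT account, AVG(amount) FROM transactions WHERE amount > 1937.49 GROUP BY account

Result:
account | AVG(amount)
--------+------------
ACC-102 | 2454.29    
ACC-104 | 2830.36    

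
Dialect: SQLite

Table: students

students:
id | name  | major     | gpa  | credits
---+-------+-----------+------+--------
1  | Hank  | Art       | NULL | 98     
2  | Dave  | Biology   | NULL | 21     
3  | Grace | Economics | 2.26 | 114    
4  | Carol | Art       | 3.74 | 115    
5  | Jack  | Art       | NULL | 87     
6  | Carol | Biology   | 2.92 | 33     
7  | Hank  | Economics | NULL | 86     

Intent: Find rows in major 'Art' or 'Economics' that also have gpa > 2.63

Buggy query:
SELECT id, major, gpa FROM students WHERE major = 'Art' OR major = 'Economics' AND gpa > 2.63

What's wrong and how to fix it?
Bug: Without parentheses, AND is evaluated before OR, so the gpa filter only applies to the 'Economics' branch

Fix: Group the OR with parentheses (or use IN), then AND the threshold

Corrected query:
SELECT id, major, gpa FROM students WHERE (major = 'Art' OR major = 'Economics') AND gpa > 2.63

Result:
id | major | gpa 
---+-------+-----
4  | Art   | 3.74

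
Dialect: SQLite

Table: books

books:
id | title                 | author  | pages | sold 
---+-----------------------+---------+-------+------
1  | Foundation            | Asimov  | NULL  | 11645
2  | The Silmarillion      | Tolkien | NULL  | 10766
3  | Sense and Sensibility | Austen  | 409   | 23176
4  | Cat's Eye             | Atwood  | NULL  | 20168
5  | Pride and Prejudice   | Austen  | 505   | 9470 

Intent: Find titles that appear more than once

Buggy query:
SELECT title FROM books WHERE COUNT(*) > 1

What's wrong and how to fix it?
Bug: WHERE can't reference COUNT(*); aggregates are computed after WHERE

Fix: Group first, then use HAVING for the count condition

Corrected query:
SELECT title FROM books GROUP BY title HAVING COUNT(*) > 1

Result:
(no rows)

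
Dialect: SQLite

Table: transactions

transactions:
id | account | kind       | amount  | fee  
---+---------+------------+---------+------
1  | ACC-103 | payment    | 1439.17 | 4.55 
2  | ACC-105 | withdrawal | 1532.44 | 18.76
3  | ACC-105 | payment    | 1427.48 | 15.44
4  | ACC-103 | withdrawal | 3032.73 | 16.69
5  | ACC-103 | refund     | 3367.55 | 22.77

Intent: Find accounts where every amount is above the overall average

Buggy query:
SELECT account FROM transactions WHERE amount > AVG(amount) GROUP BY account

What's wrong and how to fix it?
Bug: AVG() is an aggregate; it can't sit directly in WHERE

Fix: Use a subquery for AVG and a HAVING MIN(...) filter so the condition holds for every row in the group

Corrected query:
SELECT account FROM transactions GROUP BY account HAVING MIN(amount) > (SELECT AVG(amount) FROM transactions)

Result:
(no rows)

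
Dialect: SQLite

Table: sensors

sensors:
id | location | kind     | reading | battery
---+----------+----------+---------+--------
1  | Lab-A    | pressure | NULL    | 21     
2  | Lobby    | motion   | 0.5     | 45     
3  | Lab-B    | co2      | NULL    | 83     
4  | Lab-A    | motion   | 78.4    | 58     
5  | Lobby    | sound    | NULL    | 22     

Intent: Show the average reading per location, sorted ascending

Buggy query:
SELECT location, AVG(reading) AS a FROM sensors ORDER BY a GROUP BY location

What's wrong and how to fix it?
Bug: GROUP BY must precede ORDER BY

Fix: Reorder: SELECT … FROM … GROUP BY … ORDER BY …

Corrected query:
SELECT location, AVG(reading) AS a FROM sensors GROUP BY location ORDER BY a

Result:
location | a   
---------+-----
Lab-B    | NULL
Lobby    | 0.5 
Lab-A    | 78.4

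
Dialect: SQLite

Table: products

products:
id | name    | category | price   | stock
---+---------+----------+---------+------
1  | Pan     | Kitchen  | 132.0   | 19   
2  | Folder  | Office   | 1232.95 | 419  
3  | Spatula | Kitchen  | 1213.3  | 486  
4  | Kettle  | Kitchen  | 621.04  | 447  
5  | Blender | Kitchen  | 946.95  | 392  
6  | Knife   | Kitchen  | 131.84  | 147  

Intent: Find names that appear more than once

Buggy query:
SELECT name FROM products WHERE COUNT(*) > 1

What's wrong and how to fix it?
Bug: COUNT(*) is an aggregate and cannot be used in WHERE

Fix: GROUP BY name, then filter groups with HAVING COUNT(*) > 1

Corrected query:
SELECT name FROM products GROUP BY name HAVING COUNT(*) > 1

Result:
(no rows)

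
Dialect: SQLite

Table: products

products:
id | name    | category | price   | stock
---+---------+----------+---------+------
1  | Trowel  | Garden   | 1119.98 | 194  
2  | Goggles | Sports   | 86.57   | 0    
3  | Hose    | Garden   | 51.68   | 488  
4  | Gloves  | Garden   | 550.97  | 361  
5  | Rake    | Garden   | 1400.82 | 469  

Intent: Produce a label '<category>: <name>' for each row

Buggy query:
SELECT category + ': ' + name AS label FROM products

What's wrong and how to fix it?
Bug: '+' is numeric addition; on text columns SQLite converts them to 0 instead of concatenating

Fix: Replace + with || to concatenate text

Corrected query:
SELECT category || ': ' || name AS label FROM products

Result:
label          
---------------
Garden: Trowel 
Sports: Goggles
Garden: Hose   
Garden: Gloves 
Garden: Rake   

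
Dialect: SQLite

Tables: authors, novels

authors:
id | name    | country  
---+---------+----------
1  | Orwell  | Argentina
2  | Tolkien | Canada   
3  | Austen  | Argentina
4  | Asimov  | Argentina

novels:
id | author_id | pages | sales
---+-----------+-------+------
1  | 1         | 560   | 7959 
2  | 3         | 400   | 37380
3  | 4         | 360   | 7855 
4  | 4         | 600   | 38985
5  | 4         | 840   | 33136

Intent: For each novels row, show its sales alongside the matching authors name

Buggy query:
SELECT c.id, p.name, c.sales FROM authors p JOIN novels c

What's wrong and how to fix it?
Bug: JOIN with no ON clause produces a cartesian product; every novels row pairs with every authors row

Fix: Add ON c.author_id = p.id to the JOIN

Corrected query:
SELECT c.id, p.name, c.sales FROM authors p JOIN novels c ON c.author_id = p.id

Result:
id | name   | sales
---+--------+------
1  | Orwell | 7959 
2  | Austen | 37380
3  | Asimov | 7855 
4  | Asimov | 38985
5  | Asimov | 33136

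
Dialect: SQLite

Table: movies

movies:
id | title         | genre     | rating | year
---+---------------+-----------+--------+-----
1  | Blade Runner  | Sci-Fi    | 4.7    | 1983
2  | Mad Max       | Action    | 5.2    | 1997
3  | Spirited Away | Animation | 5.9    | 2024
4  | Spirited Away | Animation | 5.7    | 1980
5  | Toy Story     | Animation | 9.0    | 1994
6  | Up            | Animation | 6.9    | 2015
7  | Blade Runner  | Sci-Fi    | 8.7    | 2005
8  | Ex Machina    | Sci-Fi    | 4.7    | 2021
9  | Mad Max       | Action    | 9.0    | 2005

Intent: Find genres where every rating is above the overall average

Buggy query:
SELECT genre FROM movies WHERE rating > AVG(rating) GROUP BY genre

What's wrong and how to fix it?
Bug: WHERE evaluates per row before aggregation, so AVG() is unavailable

Fix: Compute the overall average in a scalar subquery and compare each group's MIN against it in HAVING

Corrected query:
SELECT genre FROM movies GROUP BY genre HAVING MIN(rating) > (SELECT AVG(rating) FROM movies)

Result:
(no rows)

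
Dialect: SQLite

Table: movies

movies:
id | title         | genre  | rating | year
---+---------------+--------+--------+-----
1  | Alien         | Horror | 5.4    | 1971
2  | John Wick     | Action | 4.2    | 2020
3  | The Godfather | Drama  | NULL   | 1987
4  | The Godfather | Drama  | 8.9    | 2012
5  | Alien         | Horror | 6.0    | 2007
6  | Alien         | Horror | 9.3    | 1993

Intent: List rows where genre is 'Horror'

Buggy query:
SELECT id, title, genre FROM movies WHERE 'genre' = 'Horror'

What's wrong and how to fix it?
Bug: 'genre' in single quotes is a string literal, not the column; the comparison is literal-vs-literal and never true

Fix: Remove the quotes around the column name (or use double quotes for an identifier)

Corrected query:
SELECT id, title, genre FROM movies WHERE genre = 'Horror'

Result:
id | title | genre 
---+-------+-------
1  | Alien | Horror
5  | Alien | Horror
6  | Alien | Horror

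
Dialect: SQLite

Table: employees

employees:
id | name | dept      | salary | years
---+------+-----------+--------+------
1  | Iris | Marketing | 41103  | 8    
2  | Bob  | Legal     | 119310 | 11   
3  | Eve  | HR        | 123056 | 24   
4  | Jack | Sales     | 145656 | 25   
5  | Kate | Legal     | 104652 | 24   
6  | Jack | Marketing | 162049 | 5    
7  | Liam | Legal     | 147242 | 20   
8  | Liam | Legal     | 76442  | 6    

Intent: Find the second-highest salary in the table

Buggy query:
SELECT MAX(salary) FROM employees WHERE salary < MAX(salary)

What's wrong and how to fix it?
Bug: MAX(salary) on the right of the comparison is an aggregate-in-WHERE error

Fix: Compute the overall MAX in a subquery, then take MAX of rows below it

Corrected query:
SELECT MAX(salary) FROM employees WHERE salary < (SELECT MAX(salary) FROM employees)

Result:
MAX(salary)
-----------
147242     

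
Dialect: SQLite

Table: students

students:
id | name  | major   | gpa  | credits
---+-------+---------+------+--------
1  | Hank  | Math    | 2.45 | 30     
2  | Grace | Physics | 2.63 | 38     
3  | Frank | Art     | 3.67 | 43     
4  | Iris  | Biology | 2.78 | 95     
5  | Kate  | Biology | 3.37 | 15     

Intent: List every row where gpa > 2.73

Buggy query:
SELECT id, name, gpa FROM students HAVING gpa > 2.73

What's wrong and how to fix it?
Bug: This is a non-aggregate query (no GROUP BY, no aggregates), so in SQLite the HAVING clause is invalid here; a row-level condition belongs in WHERE

Fix: Use WHERE for row-level filtering

Corrected query:
SELECT id, name, gpa FROM students WHERE gpa > 2.73

Result:
id | name  | gpa 
---+-------+-----
3  | Frank | 3.67
4  | Iris  | 2.78
5  | Kate  | 3.37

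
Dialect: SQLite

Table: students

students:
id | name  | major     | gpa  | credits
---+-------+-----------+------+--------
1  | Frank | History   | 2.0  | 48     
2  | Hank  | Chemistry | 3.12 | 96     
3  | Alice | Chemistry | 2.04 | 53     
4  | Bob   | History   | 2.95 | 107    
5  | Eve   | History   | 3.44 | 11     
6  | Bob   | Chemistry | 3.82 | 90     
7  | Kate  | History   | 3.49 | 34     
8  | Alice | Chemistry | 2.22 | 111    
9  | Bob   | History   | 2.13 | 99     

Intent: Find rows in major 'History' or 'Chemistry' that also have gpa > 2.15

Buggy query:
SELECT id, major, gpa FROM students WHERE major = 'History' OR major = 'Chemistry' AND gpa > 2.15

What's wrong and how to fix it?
Bug: Without parentheses, AND is evaluated before OR, so the gpa filter only applies to the 'Chemistry' branch

Fix: Add parentheses around the OR so the AND applies to both alternatives

Corrected query:
SELECT id, major, gpa FROM students WHERE (major = 'History' OR major = 'Chemistry') AND gpa > 2.15

Result:
id | major     | gpa 
---+-----------+-----
2  | Chemistry | 3.12
4  | History   | 2.95
5  | History   | 3.44
6  | Chemistry | 3.82
7  | History   | 3.49
8  | Chemistry | 2.22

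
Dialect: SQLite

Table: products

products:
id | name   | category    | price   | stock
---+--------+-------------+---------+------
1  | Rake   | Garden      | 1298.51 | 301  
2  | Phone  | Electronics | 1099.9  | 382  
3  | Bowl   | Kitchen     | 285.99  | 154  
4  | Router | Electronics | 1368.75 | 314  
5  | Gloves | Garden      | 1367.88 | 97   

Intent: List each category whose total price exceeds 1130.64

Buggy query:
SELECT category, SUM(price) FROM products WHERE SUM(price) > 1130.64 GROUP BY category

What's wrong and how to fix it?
Bug: WHERE runs before GROUP BY, so aggregates aren't available there

Fix: Move the aggregate condition to a HAVING clause

Corrected query:
SELECT category, SUM(price) FROM products GROUP BY category HAVING SUM(price) > 1130.64

Result:
category    | SUM(price)
------------+-----------
Electronics | 2468.65   
Garden      | 2666.39   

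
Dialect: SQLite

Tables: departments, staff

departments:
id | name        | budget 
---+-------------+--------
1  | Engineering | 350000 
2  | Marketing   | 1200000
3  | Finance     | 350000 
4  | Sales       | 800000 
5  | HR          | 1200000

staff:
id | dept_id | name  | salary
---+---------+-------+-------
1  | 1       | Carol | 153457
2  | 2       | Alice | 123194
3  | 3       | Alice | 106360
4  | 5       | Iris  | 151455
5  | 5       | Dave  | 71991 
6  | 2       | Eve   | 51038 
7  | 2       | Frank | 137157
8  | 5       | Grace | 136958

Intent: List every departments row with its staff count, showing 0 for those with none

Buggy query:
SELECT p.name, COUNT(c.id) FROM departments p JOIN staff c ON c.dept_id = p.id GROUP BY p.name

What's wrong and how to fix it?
Bug: An inner join excludes parents with zero children

Fix: Use LEFT JOIN so parents without children still appear (COUNT(c.id) gives 0)

Corrected query:
SELECT p.name, COUNT(c.id) FROM departments p LEFT JOIN staff c ON c.dept_id = p.id GROUP BY p.name

Result:
name        | COUNT(c.id)
------------+------------
Engineering | 1          
Finance     | 1          
HR          | 3          
Marketing   | 3          
Sales       | 0          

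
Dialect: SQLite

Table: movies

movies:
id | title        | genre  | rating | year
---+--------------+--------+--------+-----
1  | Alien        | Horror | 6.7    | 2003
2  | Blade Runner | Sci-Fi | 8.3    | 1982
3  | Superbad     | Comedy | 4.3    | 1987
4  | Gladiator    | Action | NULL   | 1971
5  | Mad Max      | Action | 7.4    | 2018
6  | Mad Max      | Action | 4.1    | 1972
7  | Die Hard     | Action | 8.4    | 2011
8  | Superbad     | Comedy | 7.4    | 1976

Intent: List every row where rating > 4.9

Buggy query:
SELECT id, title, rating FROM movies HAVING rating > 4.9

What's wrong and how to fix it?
Bug: HAVING filters the output of aggregation, but this query has no GROUP BY and no aggregate functions, so SQLite rejects it (HAVING clause on a non-aggregate query); the condition here is per row

Fix: Use WHERE for row-level filtering

Corrected query:
SELECT id, title, rating FROM movies WHERE rating > 4.9

Result:
id | title        | rating
---+--------------+-------
1  | Alien        | 6.7   
2  | Blade Runner | 8.3   
5  | Mad Max      | 7.4   
7  | Die Hard     | 8.4   
8  | Superbad     | 7.4   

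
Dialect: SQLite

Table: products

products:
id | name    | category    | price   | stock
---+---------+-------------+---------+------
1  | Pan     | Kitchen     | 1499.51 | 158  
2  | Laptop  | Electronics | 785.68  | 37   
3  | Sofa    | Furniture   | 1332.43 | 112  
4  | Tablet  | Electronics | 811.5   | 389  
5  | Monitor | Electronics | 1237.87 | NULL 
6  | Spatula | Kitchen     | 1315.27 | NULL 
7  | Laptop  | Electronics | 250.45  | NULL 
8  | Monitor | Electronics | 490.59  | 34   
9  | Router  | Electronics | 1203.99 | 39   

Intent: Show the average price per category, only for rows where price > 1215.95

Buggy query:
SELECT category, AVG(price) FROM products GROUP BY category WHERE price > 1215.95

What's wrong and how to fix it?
Bug: WHERE cannot follow GROUP BY

Fix: Place WHERE between FROM and GROUP BY

Corrected query:
SELECT category, AVG(price) FROM products WHERE price > 1215.95 GROUP BY category

Result:
category    | AVG(price)
------------+-----------
Electronics | 1237.87   
Furniture   | 1332.43   
Kitchen     | 1407.39   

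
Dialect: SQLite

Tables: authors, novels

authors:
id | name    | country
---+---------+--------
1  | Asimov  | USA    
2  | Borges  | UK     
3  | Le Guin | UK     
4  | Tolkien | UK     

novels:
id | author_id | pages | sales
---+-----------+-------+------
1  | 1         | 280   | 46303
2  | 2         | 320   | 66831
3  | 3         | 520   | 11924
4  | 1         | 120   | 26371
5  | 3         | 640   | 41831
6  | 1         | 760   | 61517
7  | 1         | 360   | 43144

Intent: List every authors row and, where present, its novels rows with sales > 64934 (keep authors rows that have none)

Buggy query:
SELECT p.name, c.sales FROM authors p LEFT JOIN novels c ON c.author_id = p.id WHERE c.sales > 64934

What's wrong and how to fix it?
Bug: Filtering c.sales in WHERE discards the NULL rows produced by LEFT JOIN, turning it into an inner join

Fix: Move the right-table condition into the ON clause so unmatched parents are kept

Corrected query:
SELECT p.name, c.sales FROM authors p LEFT JOIN novels c ON c.author_id = p.id AND c.sales > 64934

Result:
name    | sales
--------+------
Asimov  | NULL 
Borges  | 66831
Le Guin | NULL 
Tolkien | NULL 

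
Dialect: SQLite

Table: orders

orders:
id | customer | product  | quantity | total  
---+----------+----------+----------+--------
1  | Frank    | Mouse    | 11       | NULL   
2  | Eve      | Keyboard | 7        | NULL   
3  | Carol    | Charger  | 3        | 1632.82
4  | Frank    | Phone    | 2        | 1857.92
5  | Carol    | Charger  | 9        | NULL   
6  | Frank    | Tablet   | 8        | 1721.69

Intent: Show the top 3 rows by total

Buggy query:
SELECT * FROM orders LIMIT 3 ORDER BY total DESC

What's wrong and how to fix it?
Bug: ORDER BY cannot follow LIMIT; LIMIT is the final clause

Fix: Sort with ORDER BY, then apply LIMIT

Corrected query:
SELECT * FROM orders ORDER BY total DESC LIMIT 3

Result:
id | customer | product | quantity | total  
---+----------+---------+----------+--------
4  | Frank    | Phone   | 2        | 1857.92
6  | Frank    | Tablet  | 8        | 1721.69
3  | Carol    | Charger | 3        | 1632.82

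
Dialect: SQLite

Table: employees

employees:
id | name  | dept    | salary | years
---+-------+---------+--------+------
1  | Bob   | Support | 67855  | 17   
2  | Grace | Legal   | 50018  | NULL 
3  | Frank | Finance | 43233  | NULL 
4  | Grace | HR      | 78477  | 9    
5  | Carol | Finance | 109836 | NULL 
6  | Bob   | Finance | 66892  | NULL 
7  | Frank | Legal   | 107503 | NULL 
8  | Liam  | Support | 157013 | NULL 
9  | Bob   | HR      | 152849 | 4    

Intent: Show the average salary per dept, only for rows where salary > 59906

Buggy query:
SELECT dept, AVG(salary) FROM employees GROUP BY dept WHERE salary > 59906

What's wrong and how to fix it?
Bug: WHERE cannot follow GROUP BY

Fix: Move the WHERE clause before GROUP BY

Corrected query:
SELECT dept, AVG(salary) FROM employees WHERE salary > 59906 GROUP BY dept

Result:
dept    | AVG(salary)
--------+------------
Finance | 88364      
HR      | 115663     
Legal   | 107503     
Support | 112434     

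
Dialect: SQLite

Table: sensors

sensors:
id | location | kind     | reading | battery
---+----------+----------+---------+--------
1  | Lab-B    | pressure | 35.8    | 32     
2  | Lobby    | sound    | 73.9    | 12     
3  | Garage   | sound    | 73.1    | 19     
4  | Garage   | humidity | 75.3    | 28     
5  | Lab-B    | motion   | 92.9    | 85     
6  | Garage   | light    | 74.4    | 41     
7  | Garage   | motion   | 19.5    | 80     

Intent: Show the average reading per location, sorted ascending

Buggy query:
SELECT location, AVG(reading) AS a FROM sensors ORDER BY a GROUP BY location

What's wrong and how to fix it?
Bug: GROUP BY must precede ORDER BY

Fix: Reorder: SELECT … FROM … GROUP BY … ORDER BY …

Corrected query:
SELECT location, AVG(reading) AS a FROM sensors GROUP BY location ORDER BY a

Result:
location | a     
---------+-------
Garage   | 60.575
Lab-B    | 64.35 
Lobby    | 73.9  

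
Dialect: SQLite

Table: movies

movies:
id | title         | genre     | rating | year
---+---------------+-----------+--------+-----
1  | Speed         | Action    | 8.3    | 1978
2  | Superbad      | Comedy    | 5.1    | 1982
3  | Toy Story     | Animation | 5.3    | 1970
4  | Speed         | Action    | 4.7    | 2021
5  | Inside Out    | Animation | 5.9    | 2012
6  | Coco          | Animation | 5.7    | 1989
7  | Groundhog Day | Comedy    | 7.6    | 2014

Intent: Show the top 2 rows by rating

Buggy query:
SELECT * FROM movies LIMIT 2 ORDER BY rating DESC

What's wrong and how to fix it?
Bug: ORDER BY cannot follow LIMIT; LIMIT is the final clause

Fix: Sort with ORDER BY, then apply LIMIT

Corrected query:
SELECT * FROM movies ORDER BY rating DESC LIMIT 2

Result:
id | title         | genre  | rating | year
---+---------------+--------+--------+-----
1  | Speed         | Action | 8.3    | 1978
7  | Groundhog Day | Comedy | 7.6    | 2014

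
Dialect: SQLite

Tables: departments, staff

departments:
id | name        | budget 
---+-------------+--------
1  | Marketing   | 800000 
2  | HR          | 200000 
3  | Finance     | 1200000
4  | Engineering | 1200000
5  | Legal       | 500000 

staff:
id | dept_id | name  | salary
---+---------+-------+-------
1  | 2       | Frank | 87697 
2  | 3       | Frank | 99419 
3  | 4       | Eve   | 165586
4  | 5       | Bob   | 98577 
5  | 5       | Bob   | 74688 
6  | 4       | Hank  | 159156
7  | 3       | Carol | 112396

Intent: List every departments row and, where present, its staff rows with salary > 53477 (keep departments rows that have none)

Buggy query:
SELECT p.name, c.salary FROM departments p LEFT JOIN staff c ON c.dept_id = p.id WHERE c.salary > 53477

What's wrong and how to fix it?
Bug: Filtering c.salary in WHERE discards the NULL rows produced by LEFT JOIN, turning it into an inner join

Fix: Put 'c.salary > 53477' in the JOIN's ON clause instead of WHERE

Corrected query:
SELECT p.name, c.salary FROM departments p LEFT JOIN staff c ON c.dept_id = p.id AND c.salary > 53477

Result:
name        | salary
------------+-------
Marketing   | NULL  
HR          | 87697 
Finance     | 99419 
Finance     | 112396
Engineering | 159156
Engineering | 165586
Legal       | 74688 
Legal       | 98577 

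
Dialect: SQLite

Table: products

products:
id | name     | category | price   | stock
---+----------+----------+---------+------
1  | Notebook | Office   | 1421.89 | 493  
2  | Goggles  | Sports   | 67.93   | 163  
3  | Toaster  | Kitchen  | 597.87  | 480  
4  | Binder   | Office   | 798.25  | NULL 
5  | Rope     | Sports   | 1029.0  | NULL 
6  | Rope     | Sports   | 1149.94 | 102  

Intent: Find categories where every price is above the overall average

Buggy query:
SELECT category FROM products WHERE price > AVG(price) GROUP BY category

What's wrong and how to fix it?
Bug: AVG() is an aggregate; it can't sit directly in WHERE

Fix: Compute the overall average in a scalar subquery and compare each group's MIN against it in HAVING

Corrected query:
SELECT category FROM products GROUP BY category HAVING MIN(price) > (SELECT AVG(price) FROM products)

Result:
(no rows)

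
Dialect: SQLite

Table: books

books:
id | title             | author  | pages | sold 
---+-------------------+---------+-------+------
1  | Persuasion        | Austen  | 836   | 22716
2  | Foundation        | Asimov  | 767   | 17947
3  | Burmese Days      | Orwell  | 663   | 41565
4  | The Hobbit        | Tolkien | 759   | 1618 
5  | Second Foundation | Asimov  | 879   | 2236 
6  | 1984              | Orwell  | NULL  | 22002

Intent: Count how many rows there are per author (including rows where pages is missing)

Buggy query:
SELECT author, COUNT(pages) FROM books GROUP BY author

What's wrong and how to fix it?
Bug: COUNT(column) counts non-NULL values only; rows with NULL pages aren't counted

Fix: Use COUNT(*) to count all rows regardless of NULL

Corrected query:
SELECT author, COUNT(*) FROM books GROUP BY author

Result:
author  | COUNT(*)
--------+---------
Asimov  | 2       
Austen  | 1       
Orwell  | 2       
Tolkien | 1       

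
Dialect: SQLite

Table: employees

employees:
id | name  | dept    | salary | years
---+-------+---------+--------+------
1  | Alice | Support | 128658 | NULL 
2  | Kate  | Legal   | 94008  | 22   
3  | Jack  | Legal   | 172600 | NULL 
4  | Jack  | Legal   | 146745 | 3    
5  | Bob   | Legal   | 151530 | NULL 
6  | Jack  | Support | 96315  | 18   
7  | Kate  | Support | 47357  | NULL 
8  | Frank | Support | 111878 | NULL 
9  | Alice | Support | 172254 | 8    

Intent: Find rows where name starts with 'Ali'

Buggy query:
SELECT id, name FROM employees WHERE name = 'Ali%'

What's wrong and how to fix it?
Bug: '=' compares the literal string including the % character; pattern matching needs LIKE

Fix: Use LIKE for wildcard pattern matching

Corrected query:
SELECT id, name FROM employees WHERE name LIKE 'Ali%'

Result:
id | name 
---+------
1  | Alice
9  | Alice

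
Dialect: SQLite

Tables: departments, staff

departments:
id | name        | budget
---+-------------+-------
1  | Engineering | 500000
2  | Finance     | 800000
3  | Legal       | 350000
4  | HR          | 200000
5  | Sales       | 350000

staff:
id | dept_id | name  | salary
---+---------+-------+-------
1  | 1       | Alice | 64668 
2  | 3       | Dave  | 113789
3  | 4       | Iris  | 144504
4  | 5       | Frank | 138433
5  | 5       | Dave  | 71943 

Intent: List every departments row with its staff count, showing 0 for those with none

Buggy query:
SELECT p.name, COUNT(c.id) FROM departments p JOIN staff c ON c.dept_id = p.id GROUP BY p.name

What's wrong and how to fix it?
Bug: An inner join excludes parents with zero children

Fix: Use LEFT JOIN so parents without children still appear (COUNT(c.id) gives 0)

Corrected query:
SELECT p.name, COUNT(c.id) FROM departments p LEFT JOIN staff c ON c.dept_id = p.id GROUP BY p.name

Result:
name        | COUNT(c.id)
------------+------------
Engineering | 1          
Finance     | 0          
HR          | 1          
Legal       | 1          
Sales       | 2          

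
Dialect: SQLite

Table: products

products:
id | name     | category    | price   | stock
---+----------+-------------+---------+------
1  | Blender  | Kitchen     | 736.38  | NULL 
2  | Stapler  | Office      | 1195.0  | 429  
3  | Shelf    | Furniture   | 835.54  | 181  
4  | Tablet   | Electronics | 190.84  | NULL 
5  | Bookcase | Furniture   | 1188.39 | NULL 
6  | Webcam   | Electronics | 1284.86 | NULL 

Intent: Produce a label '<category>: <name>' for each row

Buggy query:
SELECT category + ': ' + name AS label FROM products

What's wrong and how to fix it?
Bug: SQLite uses || for string concatenation; + coerces text to numbers (yielding 0)

Fix: Use the || operator for string concatenation

Corrected query:
SELECT category || ': ' || name AS label FROM products

Result:
label              
-------------------
Kitchen: Blender   
Office: Stapler    
Furniture: Shelf   
Electronics: Tablet
Furniture: Bookcase
Electronics: Webcam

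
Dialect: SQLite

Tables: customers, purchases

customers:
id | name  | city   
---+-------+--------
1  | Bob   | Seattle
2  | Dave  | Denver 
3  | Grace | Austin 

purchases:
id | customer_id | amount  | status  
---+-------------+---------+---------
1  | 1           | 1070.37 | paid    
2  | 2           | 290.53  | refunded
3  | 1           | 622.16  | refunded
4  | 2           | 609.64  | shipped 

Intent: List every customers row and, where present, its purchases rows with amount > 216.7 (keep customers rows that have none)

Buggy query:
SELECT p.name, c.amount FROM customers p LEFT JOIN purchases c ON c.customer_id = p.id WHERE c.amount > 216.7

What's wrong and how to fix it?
Bug: Filtering c.amount in WHERE discards the NULL rows produced by LEFT JOIN, turning it into an inner join

Fix: Put 'c.amount > 216.7' in the JOIN's ON clause instead of WHERE

Corrected query:
SELECT p.name, c.amount FROM customers p LEFT JOIN purchases c ON c.customer_id = p.id AND c.amount > 216.7

Result:
name  | amount 
------+--------
Bob   | 622.16 
Bob   | 1070.37
Dave  | 290.53 
Dave  | 609.64 
Grace | NULL   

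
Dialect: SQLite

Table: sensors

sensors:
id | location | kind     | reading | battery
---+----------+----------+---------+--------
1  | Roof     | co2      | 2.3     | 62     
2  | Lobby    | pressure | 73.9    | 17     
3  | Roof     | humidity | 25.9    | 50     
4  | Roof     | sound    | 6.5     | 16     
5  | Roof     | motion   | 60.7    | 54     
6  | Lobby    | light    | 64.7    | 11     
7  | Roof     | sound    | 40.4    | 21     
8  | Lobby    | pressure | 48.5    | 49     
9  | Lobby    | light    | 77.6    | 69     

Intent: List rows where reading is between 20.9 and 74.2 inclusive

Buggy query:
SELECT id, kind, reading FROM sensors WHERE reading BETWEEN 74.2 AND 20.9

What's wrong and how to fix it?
Bug: BETWEEN expects the lower bound first; with 74.2 AND 20.9 the range is empty

Fix: Swap the bounds so the smaller value comes first

Corrected query:
SELECT id, kind, reading FROM sensors WHERE reading BETWEEN 20.9 AND 74.2

Result:
id | kind     | reading
---+----------+--------
2  | pressure | 73.9   
3  | humidity | 25.9   
5  | motion   | 60.7   
6  | light    | 64.7   
7  | sound    | 40.4   
8  | pressure | 48.5   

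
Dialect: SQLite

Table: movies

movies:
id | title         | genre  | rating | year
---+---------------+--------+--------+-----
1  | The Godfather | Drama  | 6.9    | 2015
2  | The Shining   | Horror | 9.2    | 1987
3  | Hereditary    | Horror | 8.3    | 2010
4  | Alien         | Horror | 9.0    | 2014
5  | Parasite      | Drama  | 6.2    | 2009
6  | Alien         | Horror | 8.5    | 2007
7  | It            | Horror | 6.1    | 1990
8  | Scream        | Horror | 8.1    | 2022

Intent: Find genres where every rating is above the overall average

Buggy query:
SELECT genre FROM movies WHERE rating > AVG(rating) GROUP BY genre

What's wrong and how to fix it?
Bug: AVG() is an aggregate; it can't sit directly in WHERE

Fix: Use a subquery for AVG and a HAVING MIN(...) filter so the condition holds for every row in the group

Corrected query:
SELECT genre FROM movies GROUP BY genre HAVING MIN(rating) > (SELECT AVG(rating) FROM movies)

Result:
(no rows)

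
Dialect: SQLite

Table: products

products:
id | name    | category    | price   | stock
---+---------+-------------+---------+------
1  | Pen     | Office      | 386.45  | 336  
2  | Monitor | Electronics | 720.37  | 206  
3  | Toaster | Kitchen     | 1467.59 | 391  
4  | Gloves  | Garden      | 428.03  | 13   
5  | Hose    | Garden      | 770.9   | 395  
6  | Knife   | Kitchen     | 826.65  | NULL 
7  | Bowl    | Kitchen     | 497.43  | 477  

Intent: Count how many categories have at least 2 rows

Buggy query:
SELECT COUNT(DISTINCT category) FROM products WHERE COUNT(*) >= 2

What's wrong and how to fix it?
Bug: COUNT(*) cannot appear in WHERE; the per-group count doesn't exist yet

Fix: Group first with HAVING COUNT(*) >= 2, then COUNT the resulting groups

Corrected query:
SELECT COUNT(*) FROM (SELECT category FROM products GROUP BY category HAVING COUNT(*) >= 2)

Result:
COUNT(*)
--------
2       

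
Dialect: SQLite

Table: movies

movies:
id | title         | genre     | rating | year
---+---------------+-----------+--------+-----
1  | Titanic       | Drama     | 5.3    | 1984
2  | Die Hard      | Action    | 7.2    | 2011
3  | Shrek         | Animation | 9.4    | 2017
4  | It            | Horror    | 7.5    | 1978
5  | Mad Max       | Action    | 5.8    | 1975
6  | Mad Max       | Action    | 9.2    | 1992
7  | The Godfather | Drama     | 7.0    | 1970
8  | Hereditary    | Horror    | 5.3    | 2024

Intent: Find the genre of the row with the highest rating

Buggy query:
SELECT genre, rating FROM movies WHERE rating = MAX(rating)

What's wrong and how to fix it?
Bug: MAX(rating) is an aggregate and cannot be used directly in WHERE

Fix: Wrap MAX in a scalar subquery so WHERE compares against a single value

Corrected query:
SELECT genre, rating FROM movies WHERE rating = (SELECT MAX(rating) FROM movies)

Result:
genre     | rating
----------+-------
Animation | 9.4   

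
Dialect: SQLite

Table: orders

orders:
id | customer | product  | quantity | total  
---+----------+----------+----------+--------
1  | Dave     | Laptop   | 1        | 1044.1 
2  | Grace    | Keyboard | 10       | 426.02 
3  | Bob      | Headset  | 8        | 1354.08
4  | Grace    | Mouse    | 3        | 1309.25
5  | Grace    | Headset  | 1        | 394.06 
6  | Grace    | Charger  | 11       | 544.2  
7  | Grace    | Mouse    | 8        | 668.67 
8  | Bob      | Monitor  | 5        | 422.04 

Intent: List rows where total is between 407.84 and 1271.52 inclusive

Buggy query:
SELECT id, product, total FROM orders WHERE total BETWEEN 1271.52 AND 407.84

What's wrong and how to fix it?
Bug: BETWEEN expects the lower bound first; with 1271.52 AND 407.84 the range is empty

Fix: Swap the bounds so the smaller value comes first

Corrected query:
SELECT id, product, total FROM orders WHERE total BETWEEN 407.84 AND 1271.52

Result:
id | product  | total 
---+----------+-------
1  | Laptop   | 1044.1
2  | Keyboard | 426.02
6  | Charger  | 544.2 
7  | Mouse    | 668.67
8  | Monitor  | 422.04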